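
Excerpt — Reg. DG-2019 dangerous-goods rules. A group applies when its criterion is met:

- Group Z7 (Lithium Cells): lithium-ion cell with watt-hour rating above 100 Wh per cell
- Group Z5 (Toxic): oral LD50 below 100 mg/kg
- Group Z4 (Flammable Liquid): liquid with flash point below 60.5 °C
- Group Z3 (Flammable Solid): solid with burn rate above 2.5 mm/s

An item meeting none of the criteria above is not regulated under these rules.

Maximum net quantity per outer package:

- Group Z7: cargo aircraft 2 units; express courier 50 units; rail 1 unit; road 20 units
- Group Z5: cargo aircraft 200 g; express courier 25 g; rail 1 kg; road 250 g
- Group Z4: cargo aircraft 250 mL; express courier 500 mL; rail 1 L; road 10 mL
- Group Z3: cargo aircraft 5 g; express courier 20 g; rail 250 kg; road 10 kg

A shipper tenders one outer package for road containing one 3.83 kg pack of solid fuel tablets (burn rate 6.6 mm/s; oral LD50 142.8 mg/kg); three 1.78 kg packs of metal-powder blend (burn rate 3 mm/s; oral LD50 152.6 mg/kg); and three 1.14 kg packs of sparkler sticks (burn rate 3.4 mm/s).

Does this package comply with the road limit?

Solid fuel tablets: burn rate 6.6 mm/s > 2.5 mm/s → Group Z3 (Flammable Solid).
With burn rate 3 mm/s (> 2.5 mm/s), the metal-powder blend falls in Group Z3.
Sparkler sticks: burn rate 3.4 mm/s > 2.5 mm/s → Group Z3 (Flammable Solid).
Total Group Z3: 3.83 kg + (three 1.78 kg packs = 5.34 kg) + (three 1.14 kg packs = 3.42 kg) = 12.59 kg.
That exceeds the Group Z3 road limit of 10 kg.

No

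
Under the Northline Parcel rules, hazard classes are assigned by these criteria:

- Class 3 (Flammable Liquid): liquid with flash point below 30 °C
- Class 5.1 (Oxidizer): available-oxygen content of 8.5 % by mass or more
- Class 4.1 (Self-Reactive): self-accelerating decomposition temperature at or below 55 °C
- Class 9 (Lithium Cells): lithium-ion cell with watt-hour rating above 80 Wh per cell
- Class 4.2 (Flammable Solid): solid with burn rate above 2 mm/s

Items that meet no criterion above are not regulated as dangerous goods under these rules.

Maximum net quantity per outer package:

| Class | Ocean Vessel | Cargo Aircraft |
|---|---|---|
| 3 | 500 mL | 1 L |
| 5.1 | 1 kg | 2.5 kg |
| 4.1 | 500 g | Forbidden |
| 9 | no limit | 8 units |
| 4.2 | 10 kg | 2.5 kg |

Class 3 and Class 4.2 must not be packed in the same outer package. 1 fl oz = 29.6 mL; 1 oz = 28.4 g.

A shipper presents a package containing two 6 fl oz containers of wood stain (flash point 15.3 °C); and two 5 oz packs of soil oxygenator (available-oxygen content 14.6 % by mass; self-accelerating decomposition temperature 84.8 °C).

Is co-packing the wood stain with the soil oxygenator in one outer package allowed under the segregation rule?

The wood stain has flash point 15.3 °C, which is < 30 °C, so it is Class 3 (Flammable Liquid).
The soil oxygenator has available-oxygen content 14.6 % by mass, which is ≥ 8.5 % by mass, so it is Class 5.1 (Oxidizer).
No segregation rule bars Class 3 with Class 5.1.

Yes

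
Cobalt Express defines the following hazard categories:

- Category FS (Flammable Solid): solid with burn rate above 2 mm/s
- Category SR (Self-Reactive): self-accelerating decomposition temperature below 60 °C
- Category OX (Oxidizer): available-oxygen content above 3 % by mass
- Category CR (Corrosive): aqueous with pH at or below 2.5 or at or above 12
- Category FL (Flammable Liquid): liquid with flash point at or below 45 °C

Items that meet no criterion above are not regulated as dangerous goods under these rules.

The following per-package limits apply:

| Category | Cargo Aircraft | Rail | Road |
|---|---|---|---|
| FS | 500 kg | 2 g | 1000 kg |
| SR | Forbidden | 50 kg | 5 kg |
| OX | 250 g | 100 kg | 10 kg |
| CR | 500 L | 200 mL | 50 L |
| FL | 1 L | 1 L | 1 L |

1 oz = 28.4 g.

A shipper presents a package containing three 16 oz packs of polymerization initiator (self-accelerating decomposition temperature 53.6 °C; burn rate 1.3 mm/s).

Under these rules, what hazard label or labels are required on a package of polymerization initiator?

Category SR

The polymerization initiator has self-accelerating decomposition temperature 53.6 °C, which is < 60 °C, so it is Category SR (Self-Reactive).
Only the Category SR label is required.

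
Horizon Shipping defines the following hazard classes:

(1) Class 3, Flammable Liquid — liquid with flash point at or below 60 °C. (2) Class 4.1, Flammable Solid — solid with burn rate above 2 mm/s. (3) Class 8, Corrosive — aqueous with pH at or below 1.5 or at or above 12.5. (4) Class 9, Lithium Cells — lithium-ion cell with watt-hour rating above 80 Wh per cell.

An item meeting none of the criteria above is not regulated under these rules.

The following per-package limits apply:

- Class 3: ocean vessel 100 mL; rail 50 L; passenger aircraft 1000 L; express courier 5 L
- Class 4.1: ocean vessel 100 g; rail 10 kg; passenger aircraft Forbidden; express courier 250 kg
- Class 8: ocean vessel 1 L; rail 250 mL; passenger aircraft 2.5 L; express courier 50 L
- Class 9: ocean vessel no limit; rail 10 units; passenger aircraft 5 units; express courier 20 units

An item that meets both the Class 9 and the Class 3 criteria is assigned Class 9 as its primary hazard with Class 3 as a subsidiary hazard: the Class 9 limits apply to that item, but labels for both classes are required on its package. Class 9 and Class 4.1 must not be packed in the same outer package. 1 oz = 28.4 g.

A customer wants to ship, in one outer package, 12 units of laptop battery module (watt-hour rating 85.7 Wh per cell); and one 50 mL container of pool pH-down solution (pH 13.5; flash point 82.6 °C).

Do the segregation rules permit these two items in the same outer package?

With watt-hour rating 85.7 Wh per cell (> 80 Wh per cell), the laptop battery module falls in Class 9.
pH 13.5 meets the Class 8 criterion (Corrosive), so the pool pH-down solution is Class 8.
No segregation rule bars Class 9 with Class 8.

Yes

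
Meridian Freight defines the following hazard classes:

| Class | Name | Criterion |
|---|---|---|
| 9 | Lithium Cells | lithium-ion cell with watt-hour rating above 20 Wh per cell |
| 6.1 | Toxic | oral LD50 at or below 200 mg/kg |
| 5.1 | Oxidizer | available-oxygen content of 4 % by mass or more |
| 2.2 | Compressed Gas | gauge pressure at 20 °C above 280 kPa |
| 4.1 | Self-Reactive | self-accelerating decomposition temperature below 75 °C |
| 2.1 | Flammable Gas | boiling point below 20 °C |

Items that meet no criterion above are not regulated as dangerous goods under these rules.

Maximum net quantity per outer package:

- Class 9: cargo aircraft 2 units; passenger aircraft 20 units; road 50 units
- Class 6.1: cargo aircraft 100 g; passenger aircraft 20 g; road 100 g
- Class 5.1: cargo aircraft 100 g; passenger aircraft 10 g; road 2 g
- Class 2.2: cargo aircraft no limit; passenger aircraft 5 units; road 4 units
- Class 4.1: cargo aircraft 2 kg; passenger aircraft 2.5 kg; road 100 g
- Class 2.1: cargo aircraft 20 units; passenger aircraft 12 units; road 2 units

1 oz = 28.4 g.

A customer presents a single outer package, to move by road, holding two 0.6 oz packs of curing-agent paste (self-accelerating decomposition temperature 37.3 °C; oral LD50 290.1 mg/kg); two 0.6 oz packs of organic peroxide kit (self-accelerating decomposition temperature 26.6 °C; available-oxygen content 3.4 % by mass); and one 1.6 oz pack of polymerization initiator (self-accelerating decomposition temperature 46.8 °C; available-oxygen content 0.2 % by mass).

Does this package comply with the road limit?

No

With self-accelerating decomposition temperature 37.3 °C (< 75 °C), the curing-agent paste falls in Class 4.1.
The organic peroxide kit has self-accelerating decomposition temperature 26.6 °C, which is < 75 °C, so it is Class 4.1 (Self-Reactive).
The polymerization initiator has self-accelerating decomposition temperature 46.8 °C, which is < 75 °C, so it is Class 4.1 (Self-Reactive).
Total Class 4.1: (two 0.6 oz packs = 34.08 g) + (two 0.6 oz packs = 34.08 g) + (one 1.6 oz pack = 45.44 g) = 113.6 g.
113.6 g exceeds the road limit of 100 g for Class 4.1.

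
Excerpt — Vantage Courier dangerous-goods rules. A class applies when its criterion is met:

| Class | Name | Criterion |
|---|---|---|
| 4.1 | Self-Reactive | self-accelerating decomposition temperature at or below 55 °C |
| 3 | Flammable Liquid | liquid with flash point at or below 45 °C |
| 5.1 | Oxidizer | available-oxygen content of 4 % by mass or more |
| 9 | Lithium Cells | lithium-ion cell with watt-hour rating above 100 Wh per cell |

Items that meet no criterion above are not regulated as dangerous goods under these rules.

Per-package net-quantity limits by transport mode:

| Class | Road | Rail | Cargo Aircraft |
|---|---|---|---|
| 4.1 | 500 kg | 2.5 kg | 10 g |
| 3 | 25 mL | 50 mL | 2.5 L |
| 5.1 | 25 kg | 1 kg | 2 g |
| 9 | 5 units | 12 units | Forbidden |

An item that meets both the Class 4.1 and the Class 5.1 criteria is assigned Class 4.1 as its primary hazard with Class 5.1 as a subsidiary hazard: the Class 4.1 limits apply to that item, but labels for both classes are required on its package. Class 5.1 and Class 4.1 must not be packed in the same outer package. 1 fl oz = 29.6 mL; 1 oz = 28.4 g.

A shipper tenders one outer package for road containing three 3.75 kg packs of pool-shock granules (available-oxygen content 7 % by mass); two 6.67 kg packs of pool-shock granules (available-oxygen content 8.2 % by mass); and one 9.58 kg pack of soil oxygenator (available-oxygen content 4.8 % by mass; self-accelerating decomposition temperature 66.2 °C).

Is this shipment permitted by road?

No

Available-oxygen content 7 % by mass meets the Class 5.1 criterion (Oxidizer), so the pool-shock granules are Class 5.1.
Available-oxygen content 8.2 % by mass meets the Class 5.1 criterion (Oxidizer), so the pool-shock granules are Class 5.1.
The soil oxygenator has available-oxygen content 4.8 % by mass, which is ≥ 4 % by mass, so it is Class 5.1 (Oxidizer).
Class 5.1 net quantity: (three 3.75 kg packs = 11.25 kg) + (two 6.67 kg packs = 13.34 kg) + 9.58 kg = 34.17 kg.
34.17 kg > 25 kg (road limit, Class 5.1) — over the limit.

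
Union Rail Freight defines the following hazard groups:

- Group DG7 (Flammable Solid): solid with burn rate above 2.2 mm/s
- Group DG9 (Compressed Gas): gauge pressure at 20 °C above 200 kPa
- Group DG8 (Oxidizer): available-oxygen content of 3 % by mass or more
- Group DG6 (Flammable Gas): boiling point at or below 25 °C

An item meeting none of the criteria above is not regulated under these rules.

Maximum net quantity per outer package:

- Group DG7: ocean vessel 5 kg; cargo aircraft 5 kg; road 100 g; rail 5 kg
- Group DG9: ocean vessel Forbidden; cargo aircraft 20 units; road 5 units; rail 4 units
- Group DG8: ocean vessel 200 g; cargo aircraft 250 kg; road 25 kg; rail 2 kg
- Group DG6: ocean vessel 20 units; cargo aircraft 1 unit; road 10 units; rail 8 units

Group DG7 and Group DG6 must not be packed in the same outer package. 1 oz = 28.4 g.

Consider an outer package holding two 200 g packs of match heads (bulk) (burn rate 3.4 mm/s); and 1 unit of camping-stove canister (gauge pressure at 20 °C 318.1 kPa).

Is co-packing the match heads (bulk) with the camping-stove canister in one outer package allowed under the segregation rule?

Burn rate 3.4 mm/s meets the Group DG7 criterion (Flammable Solid), so the match heads (bulk) are Group DG7.
The camping-stove canister has gauge pressure at 20 °C 318.1 kPa, which is > 200 kPa, so it is Group DG9 (Compressed Gas).
No segregation rule bars Group DG7 with Group DG9.

Yes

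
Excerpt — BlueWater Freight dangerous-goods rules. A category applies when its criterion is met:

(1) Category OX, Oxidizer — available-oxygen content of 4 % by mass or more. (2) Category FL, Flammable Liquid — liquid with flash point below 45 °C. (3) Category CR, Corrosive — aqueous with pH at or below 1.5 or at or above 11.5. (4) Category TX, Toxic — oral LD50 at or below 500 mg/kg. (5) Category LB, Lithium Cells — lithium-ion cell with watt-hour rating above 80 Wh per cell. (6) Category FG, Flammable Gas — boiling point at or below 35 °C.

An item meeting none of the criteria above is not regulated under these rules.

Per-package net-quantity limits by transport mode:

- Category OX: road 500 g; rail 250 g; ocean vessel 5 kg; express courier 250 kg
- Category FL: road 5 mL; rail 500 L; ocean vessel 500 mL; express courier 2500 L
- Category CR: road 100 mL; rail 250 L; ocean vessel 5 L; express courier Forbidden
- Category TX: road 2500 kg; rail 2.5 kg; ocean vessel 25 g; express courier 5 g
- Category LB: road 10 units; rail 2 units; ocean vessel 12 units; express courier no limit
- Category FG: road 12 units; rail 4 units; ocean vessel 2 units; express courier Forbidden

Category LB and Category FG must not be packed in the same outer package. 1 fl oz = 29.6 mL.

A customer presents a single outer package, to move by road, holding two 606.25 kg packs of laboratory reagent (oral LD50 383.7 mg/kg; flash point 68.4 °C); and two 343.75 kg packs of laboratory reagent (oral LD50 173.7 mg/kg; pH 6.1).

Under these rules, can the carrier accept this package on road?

Yes

The laboratory reagent has oral LD50 383.7 mg/kg, which is ≤ 500 mg/kg, so it is Category TX (Toxic).
With oral LD50 173.7 mg/kg (≤ 500 mg/kg), the laboratory reagent falls in Category TX.
Category TX net quantity: (two 606.25 kg packs = 1212.5 kg) + (two 343.75 kg packs = 687.5 kg) = 1900 kg.
That is within the Category TX road limit of 2500 kg.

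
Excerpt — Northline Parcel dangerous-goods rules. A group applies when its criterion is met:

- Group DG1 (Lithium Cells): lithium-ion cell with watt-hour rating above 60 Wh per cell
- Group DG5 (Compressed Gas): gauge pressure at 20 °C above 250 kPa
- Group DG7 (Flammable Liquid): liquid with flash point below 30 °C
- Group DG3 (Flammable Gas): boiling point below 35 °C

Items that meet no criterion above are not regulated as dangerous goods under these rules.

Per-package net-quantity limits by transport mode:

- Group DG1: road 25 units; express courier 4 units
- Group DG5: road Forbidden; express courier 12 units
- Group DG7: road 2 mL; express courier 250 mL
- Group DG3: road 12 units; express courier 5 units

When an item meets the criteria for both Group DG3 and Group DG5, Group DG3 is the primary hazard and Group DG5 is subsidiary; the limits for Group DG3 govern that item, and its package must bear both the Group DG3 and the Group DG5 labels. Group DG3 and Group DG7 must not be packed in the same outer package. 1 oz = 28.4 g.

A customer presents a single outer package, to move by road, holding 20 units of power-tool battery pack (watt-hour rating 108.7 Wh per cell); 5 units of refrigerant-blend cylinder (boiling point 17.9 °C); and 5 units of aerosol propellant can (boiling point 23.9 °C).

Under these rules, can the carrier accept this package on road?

Yes

Watt-hour rating 108.7 Wh per cell meets the Group DG1 criterion (Lithium Cells), so the power-tool battery pack is Group DG1.
The refrigerant-blend cylinder has boiling point 17.9 °C, which is < 35 °C, so it is Group DG3 (Flammable Gas).
Boiling point 23.9 °C meets the Group DG3 criterion (Flammable Gas), so the aerosol propellant can is Group DG3.
Total Group DG3: 5 units + 5 units = 10 units.
10 units ≤ 12 units (road limit, Group DG3) — within limit.
Group DG1 quantity: 20 units.
That is within the Group DG1 road limit of 25 units.
The segregation rule (Group DG3 with Group DG7) does not apply to Group DG3 with Group DG1.
Every hazard group is within its road limit and no segregation rule is violated.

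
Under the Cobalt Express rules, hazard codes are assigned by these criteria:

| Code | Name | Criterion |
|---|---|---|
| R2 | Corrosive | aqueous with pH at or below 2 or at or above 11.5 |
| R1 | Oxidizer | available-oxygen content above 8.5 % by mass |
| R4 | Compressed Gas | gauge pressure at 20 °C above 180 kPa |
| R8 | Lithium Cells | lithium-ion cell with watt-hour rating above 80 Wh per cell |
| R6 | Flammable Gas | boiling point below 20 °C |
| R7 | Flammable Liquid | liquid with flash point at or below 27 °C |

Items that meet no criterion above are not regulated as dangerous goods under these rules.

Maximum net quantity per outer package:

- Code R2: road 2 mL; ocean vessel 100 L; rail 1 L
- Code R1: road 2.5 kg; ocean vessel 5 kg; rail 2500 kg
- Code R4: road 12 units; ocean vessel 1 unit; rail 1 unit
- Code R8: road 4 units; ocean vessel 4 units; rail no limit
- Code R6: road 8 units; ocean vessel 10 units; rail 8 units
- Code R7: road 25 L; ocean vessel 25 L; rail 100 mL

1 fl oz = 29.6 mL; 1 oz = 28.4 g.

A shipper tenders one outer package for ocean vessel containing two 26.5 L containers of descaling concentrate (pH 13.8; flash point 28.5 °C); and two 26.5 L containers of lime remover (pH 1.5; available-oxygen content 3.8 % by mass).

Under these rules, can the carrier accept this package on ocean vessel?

No

With pH 13.8 (≥ 11.5), the descaling concentrate falls in Code R2.
The lime remover has pH 1.5, which is ≤ 2, so it is Code R2 (Corrosive).
Code R2 net quantity: (two 26.5 L containers = 53 L) + (two 26.5 L containers = 53 L) = 106 L.
106 L exceeds the ocean vessel limit of 100 L for Code R2.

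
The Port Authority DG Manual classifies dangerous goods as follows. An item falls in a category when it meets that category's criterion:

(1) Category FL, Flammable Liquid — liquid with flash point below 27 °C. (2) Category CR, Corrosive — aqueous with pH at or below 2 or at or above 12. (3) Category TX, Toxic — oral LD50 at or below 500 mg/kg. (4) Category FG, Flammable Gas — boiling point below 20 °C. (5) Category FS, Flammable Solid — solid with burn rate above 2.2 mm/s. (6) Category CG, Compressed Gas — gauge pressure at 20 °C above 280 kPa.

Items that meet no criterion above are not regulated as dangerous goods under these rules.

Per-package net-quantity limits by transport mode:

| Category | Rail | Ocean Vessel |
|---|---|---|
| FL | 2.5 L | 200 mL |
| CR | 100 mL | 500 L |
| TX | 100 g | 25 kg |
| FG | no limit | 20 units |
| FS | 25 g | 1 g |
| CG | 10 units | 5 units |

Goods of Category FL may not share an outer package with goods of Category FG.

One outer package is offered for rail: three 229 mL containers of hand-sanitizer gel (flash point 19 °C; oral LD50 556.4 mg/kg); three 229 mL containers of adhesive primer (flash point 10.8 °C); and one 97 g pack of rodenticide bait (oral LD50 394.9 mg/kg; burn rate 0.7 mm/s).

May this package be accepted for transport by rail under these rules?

The hand-sanitizer gel has flash point 19 °C, which is < 27 °C, so it is Category FL (Flammable Liquid).
With flash point 10.8 °C (< 27 °C), the adhesive primer falls in Category FL.
Oral LD50 394.9 mg/kg meets the Category TX criterion (Toxic), so the rodenticide bait is Category TX.
Category FL net quantity: (three 229 mL containers = 687 mL) + (three 229 mL containers = 687 mL) = 1.374 L.
1.374 L ≤ 2.5 L (rail limit, Category FL) — within limit.
Category TX quantity: 97 g.
That is within the Category TX rail limit of 100 g.
The segregation rule (Category FL with Category FG) does not apply to Category FL with Category TX.
Every hazard category is within its rail limit and no segregation rule is violated.

Yes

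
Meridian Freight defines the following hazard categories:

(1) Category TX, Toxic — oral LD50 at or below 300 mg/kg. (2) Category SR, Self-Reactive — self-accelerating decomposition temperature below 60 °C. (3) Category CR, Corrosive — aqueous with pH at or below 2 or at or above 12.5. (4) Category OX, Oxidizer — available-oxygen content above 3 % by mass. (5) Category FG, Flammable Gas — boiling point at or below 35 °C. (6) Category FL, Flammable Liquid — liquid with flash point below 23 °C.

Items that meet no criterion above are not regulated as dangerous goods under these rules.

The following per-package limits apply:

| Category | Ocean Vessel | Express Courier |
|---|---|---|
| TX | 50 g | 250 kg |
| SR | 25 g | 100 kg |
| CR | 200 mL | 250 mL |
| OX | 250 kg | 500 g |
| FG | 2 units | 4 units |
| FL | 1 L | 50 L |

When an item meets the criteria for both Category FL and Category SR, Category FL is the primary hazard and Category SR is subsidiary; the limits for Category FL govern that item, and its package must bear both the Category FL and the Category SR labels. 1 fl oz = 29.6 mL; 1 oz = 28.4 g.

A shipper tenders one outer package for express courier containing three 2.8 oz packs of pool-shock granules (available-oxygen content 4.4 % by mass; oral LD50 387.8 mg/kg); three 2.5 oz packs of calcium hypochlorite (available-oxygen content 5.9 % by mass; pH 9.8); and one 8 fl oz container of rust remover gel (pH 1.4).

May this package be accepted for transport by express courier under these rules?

Yes

With available-oxygen content 4.4 % by mass (> 3 % by mass), the pool-shock granules fall in Category OX.
Available-oxygen content 5.9 % by mass meets the Category OX criterion (Oxidizer), so the calcium hypochlorite is Category OX.
The rust remover gel has pH 1.4, which is ≤ 2, so it is Category CR (Corrosive).
Category OX net quantity: (three 2.8 oz packs = 238.56 g) + (three 2.5 oz packs = 213 g) = 451.56 g.
That is within the Category OX express courier limit of 500 g.
Category CR quantity: one 8 fl oz container = 236.8 mL.
That is within the Category CR express courier limit of 250 mL.
Every hazard category is within its express courier limit and no segregation rule is violated.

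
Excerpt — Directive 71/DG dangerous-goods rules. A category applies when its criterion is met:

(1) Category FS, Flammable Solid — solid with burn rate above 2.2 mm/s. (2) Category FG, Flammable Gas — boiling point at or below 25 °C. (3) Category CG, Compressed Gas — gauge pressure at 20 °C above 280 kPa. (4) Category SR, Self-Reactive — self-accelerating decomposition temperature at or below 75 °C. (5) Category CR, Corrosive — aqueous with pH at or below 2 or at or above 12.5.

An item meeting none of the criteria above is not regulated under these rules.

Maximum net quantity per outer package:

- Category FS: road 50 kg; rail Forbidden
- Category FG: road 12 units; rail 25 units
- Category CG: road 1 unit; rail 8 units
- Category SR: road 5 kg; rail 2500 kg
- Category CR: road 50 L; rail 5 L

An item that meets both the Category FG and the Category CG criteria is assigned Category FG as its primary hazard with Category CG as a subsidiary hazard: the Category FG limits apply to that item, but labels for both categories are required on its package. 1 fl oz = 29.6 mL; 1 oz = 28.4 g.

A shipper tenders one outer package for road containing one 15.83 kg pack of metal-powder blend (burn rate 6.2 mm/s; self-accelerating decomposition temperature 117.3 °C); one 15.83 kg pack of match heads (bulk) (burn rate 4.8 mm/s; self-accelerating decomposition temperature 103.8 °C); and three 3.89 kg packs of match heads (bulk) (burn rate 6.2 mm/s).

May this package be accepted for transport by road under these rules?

Burn rate 6.2 mm/s meets the Category FS criterion (Flammable Solid), so the metal-powder blend is Category FS.
The match heads (bulk) have burn rate 4.8 mm/s, which is > 2.2 mm/s, so they are Category FS (Flammable Solid).
Match heads (bulk): burn rate 6.2 mm/s > 2.2 mm/s → Category FS (Flammable Solid).
Total Category FS: 15.83 kg + 15.83 kg + (three 3.89 kg packs = 11.67 kg) = 43.33 kg.
43.33 kg is within the road limit of 50 kg for Category FS.

Yes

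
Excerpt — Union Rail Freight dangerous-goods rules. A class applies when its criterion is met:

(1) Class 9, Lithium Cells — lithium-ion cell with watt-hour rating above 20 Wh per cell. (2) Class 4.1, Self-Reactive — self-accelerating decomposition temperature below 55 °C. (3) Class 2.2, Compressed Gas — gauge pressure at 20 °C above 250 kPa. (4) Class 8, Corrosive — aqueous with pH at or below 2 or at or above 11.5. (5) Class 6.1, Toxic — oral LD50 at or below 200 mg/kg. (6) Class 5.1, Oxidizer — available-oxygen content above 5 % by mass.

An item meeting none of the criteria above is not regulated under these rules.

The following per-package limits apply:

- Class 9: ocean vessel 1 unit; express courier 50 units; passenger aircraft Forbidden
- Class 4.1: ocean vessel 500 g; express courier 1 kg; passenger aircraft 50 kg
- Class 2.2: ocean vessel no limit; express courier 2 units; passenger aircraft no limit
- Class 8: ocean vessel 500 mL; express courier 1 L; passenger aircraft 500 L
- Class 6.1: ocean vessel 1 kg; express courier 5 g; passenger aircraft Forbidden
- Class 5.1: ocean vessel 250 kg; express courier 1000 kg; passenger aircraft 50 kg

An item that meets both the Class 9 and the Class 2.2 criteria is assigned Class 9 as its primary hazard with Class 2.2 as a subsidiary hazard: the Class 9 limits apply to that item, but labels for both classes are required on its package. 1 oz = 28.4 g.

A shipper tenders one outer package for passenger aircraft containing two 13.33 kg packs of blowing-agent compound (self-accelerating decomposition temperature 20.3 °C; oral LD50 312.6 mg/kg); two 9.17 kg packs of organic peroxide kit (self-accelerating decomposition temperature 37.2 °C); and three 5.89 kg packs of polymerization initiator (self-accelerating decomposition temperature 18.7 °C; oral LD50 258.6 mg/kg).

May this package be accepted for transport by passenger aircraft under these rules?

No

The blowing-agent compound has self-accelerating decomposition temperature 20.3 °C, which is < 55 °C, so it is Class 4.1 (Self-Reactive).
Self-accelerating decomposition temperature 37.2 °C meets the Class 4.1 criterion (Self-Reactive), so the organic peroxide kit is Class 4.1.
Self-accelerating decomposition temperature 18.7 °C meets the Class 4.1 criterion (Self-Reactive), so the polymerization initiator is Class 4.1.
Total Class 4.1: (two 13.33 kg packs = 26.66 kg) + (two 9.17 kg packs = 18.34 kg) + (three 5.89 kg packs = 17.67 kg) = 62.67 kg.
62.67 kg exceeds the passenger aircraft limit of 50 kg for Class 4.1.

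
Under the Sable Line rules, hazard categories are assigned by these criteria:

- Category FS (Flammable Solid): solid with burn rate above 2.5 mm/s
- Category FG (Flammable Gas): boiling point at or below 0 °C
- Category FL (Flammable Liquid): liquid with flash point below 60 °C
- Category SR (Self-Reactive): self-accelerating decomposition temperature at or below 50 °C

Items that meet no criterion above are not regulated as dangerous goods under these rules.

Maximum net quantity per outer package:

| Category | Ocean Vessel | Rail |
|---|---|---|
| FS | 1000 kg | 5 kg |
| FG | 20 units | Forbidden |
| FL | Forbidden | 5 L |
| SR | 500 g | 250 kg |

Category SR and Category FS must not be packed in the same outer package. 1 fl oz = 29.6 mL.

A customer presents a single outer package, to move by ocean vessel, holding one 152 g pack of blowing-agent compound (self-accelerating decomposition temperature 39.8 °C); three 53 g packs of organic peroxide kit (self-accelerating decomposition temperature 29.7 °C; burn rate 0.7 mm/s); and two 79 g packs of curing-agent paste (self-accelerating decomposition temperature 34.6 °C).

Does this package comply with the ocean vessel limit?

With self-accelerating decomposition temperature 39.8 °C (≤ 50 °C), the blowing-agent compound falls in Category SR.
The organic peroxide kit has self-accelerating decomposition temperature 29.7 °C, which is ≤ 50 °C, so it is Category SR (Self-Reactive).
Curing-agent paste: self-accelerating decomposition temperature 34.6 °C ≤ 50 °C → Category SR (Self-Reactive).
Total Category SR: 152 g + (three 53 g packs = 159 g) + (two 79 g packs = 158 g) = 469 g.
469 g is within the ocean vessel limit of 500 g for Category SR.

Yes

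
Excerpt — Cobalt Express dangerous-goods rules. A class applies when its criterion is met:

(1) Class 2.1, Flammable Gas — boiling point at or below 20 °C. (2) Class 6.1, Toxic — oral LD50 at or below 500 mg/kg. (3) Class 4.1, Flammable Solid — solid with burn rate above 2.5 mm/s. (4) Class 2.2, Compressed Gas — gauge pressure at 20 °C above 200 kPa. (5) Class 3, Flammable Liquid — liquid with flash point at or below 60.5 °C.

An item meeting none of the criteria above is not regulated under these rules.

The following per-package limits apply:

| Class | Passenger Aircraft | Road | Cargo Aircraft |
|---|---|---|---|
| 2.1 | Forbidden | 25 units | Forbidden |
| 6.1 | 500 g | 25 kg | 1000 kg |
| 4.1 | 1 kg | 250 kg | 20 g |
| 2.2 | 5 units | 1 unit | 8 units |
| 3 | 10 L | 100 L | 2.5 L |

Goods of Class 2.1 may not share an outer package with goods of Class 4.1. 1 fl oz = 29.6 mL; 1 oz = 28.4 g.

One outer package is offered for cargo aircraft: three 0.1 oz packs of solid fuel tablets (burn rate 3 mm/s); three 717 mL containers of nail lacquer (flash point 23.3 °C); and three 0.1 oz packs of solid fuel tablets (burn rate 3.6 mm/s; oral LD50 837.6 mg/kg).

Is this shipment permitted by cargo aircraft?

Yes

Burn rate 3 mm/s meets the Class 4.1 criterion (Flammable Solid), so the solid fuel tablets are Class 4.1.
The nail lacquer has flash point 23.3 °C, which is ≤ 60.5 °C, so it is Class 3 (Flammable Liquid).
With burn rate 3.6 mm/s (> 2.5 mm/s), the solid fuel tablets fall in Class 4.1.
Class 4.1 net quantity: (three 0.1 oz packs = 8.52 g) + (three 0.1 oz packs = 8.52 g) = 17.04 g.
17.04 g is within the cargo aircraft limit of 20 g for Class 4.1.
Class 3 quantity: three 717 mL containers = 2.151 L.
That is within the Class 3 cargo aircraft limit of 2.5 L.
The segregation rule (Class 2.1 with Class 4.1) does not apply to Class 4.1 with Class 3.
Every hazard class is within its cargo aircraft limit and no segregation rule is violated.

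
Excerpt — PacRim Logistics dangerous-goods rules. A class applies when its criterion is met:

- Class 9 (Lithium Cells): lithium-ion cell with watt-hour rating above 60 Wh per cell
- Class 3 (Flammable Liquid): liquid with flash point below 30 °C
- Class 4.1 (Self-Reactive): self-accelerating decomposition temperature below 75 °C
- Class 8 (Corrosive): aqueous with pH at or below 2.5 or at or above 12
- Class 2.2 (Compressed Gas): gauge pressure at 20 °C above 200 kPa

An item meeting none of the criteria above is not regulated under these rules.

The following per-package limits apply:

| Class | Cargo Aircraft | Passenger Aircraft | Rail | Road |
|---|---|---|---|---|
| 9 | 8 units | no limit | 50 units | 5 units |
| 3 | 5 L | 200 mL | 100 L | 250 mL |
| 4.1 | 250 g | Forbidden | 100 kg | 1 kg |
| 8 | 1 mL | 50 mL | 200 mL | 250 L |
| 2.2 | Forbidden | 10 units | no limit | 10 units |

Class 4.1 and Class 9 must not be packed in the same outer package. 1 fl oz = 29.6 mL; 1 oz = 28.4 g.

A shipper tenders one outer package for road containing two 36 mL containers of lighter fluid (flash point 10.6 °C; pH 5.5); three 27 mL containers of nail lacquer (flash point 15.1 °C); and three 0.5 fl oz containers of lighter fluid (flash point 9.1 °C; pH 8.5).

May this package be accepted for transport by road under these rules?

Yes

Flash point 10.6 °C meets the Class 3 criterion (Flammable Liquid), so the lighter fluid is Class 3.
The nail lacquer has flash point 15.1 °C, which is < 30 °C, so it is Class 3 (Flammable Liquid).
The lighter fluid has flash point 9.1 °C, which is < 30 °C, so it is Class 3 (Flammable Liquid).
Class 3 net quantity: (two 36 mL containers = 72 mL) + (three 27 mL containers = 81 mL) + (three 0.5 fl oz containers = 44.4 mL) = 197.4 mL.
197.4 mL ≤ 250 mL (road limit, Class 3) — within limit.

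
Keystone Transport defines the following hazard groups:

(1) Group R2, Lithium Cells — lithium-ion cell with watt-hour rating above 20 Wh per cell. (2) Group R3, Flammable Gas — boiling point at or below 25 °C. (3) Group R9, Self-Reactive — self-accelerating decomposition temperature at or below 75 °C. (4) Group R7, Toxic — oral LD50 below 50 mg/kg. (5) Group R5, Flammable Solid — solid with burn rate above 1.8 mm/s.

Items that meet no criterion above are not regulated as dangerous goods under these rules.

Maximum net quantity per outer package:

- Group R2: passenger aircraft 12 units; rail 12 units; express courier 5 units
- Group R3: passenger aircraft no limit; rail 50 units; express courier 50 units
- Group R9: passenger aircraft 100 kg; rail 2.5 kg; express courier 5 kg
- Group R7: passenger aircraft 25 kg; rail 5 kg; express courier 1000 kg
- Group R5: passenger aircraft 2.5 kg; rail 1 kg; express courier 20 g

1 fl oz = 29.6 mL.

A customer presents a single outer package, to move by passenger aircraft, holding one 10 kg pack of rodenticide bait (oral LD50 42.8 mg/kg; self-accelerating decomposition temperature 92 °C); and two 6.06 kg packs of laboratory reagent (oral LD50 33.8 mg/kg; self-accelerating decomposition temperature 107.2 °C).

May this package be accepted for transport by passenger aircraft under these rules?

Yes

Oral LD50 42.8 mg/kg meets the Group R7 criterion (Toxic), so the rodenticide bait is Group R7.
The laboratory reagent has oral LD50 33.8 mg/kg, which is < 50 mg/kg, so it is Group R7 (Toxic).
Total Group R7: 10 kg + (two 6.06 kg packs = 12.12 kg) = 22.12 kg.
22.12 kg is within the passenger aircraft limit of 25 kg for Group R7.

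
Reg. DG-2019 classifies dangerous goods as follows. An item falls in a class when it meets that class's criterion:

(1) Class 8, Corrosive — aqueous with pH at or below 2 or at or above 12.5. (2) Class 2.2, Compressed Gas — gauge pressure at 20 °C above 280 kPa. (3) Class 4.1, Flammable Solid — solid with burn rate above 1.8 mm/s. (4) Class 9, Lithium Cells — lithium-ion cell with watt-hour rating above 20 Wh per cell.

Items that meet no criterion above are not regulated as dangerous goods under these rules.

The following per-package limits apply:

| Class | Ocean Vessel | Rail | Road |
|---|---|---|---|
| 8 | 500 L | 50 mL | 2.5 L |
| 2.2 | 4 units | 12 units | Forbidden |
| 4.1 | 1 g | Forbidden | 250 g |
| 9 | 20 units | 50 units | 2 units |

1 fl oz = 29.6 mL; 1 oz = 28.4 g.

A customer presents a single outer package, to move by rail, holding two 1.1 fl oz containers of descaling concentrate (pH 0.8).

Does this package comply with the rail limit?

With pH 0.8 (≤ 2), the descaling concentrate falls in Class 8.
Class 8 quantity: two 1.1 fl oz containers = 65.12 mL.
65.12 mL > 50 mL (rail limit, Class 8) — over the limit.

No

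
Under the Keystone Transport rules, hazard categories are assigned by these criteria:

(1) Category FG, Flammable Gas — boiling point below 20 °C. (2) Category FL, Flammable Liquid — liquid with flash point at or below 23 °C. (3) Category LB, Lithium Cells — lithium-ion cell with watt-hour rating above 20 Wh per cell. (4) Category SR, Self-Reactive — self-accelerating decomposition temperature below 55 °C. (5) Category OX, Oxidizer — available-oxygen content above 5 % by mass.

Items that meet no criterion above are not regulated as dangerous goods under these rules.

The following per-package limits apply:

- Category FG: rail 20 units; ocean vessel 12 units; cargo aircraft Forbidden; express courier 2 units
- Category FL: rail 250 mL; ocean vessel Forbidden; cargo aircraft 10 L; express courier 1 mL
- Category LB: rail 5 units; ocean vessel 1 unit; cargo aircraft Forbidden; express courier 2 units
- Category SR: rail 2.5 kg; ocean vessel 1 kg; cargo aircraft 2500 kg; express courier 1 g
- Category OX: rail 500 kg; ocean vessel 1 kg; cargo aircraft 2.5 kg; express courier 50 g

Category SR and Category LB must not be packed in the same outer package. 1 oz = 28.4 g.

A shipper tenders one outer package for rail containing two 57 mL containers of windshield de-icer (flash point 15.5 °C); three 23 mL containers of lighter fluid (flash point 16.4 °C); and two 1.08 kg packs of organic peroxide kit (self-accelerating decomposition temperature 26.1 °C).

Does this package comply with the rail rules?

Yes

Windshield de-icer: flash point 15.5 °C ≤ 23 °C → Category FL (Flammable Liquid).
The lighter fluid has flash point 16.4 °C, which is ≤ 23 °C, so it is Category FL (Flammable Liquid).
Organic peroxide kit: self-accelerating decomposition temperature 26.1 °C < 55 °C → Category SR (Self-Reactive).
Category FL net quantity: (two 57 mL containers = 114 mL) + (three 23 mL containers = 69 mL) = 183 mL.
That is within the Category FL rail limit of 250 mL.
Category SR quantity: two 1.08 kg packs = 2.16 kg.
2.16 kg is within the rail limit of 2.5 kg for Category SR.
The segregation rule (Category SR with Category LB) does not apply to Category FL with Category SR.
Every hazard category is within its rail limit and no segregation rule is violated.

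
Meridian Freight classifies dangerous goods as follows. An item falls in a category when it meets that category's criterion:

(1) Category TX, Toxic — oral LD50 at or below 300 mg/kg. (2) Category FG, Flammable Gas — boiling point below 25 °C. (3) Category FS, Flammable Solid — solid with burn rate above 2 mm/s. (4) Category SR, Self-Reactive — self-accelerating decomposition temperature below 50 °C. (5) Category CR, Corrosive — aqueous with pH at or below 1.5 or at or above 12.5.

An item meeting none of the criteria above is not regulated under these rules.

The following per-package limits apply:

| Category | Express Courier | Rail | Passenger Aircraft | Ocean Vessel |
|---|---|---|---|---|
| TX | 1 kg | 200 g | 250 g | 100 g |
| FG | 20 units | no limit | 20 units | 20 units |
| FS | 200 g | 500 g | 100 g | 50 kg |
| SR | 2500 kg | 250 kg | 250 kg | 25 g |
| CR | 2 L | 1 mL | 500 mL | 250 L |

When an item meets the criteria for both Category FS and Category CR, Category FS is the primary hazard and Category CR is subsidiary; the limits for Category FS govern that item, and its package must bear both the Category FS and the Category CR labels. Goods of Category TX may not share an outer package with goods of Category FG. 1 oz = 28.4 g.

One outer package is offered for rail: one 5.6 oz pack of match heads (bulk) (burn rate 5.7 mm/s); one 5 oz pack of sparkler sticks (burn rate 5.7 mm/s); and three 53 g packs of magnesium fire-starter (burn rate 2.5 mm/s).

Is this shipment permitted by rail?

With burn rate 5.7 mm/s (> 2 mm/s), the match heads (bulk) fall in Category FS.
Sparkler sticks: burn rate 5.7 mm/s > 2 mm/s → Category FS (Flammable Solid).
Magnesium fire-starter: burn rate 2.5 mm/s > 2 mm/s → Category FS (Flammable Solid).
Total Category FS: (one 5.6 oz pack = 159.04 g) + (one 5 oz pack = 142 g) + (three 53 g packs = 159 g) = 460.04 g.
460.04 g is within the rail limit of 500 g for Category FS.

Yes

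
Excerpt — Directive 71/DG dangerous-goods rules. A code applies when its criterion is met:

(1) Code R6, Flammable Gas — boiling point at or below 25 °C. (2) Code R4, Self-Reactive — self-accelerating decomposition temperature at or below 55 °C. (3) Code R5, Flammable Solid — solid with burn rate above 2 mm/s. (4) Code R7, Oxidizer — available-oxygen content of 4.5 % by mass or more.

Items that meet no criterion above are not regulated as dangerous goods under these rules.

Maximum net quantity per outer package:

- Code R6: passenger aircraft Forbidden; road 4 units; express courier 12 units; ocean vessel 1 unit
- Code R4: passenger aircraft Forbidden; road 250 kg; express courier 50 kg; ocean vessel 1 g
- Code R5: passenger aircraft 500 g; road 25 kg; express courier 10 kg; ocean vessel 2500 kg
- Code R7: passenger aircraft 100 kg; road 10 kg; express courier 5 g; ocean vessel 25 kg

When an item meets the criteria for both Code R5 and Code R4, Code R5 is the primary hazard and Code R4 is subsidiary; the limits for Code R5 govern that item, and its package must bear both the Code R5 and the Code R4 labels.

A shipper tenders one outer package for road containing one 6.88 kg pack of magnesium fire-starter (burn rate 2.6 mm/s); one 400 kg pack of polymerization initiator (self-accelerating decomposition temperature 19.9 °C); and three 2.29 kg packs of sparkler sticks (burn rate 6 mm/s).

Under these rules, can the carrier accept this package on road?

No

With burn rate 2.6 mm/s (> 2 mm/s), the magnesium fire-starter falls in Code R5.
Polymerization initiator: self-accelerating decomposition temperature 19.9 °C ≤ 55 °C → Code R4 (Self-Reactive).
Sparkler sticks: burn rate 6 mm/s > 2 mm/s → Code R5 (Flammable Solid).
Code R5 net quantity: 6.88 kg + (three 2.29 kg packs = 6.87 kg) = 13.75 kg.
That is within the Code R5 road limit of 25 kg.
Code R4 quantity: 400 kg.
400 kg exceeds the road limit of 250 kg for Code R4.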